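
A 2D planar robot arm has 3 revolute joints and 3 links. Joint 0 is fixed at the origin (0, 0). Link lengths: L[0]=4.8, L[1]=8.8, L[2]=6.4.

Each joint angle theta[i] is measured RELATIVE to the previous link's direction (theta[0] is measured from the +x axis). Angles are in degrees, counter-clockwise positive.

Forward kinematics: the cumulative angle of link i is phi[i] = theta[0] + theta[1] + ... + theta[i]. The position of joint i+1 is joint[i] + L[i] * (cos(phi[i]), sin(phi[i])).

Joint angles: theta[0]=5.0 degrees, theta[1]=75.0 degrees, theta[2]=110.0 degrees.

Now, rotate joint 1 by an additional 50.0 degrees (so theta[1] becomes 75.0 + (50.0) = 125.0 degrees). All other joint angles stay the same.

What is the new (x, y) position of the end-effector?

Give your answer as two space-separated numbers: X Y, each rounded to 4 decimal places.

joint[0] = (0.0000, 0.0000)  (base)
link 0: phi[0] = 5 = 5 deg
  cos(5 deg) = 0.9962, sin(5 deg) = 0.0872
  joint[1] = (0.0000, 0.0000) + 4.8 * (0.9962, 0.0872) = (0.0000 + 4.7817, 0.0000 + 0.4183) = (4.7817, 0.4183)
link 1: phi[1] = 5 + 125 = 130 deg
  cos(130 deg) = -0.6428, sin(130 deg) = 0.7660
  joint[2] = (4.7817, 0.4183) + 8.8 * (-0.6428, 0.7660) = (4.7817 + -5.6565, 0.4183 + 6.7412) = (-0.8748, 7.1595)
link 2: phi[2] = 5 + 125 + 110 = 240 deg
  cos(240 deg) = -0.5000, sin(240 deg) = -0.8660
  joint[3] = (-0.8748, 7.1595) + 6.4 * (-0.5000, -0.8660) = (-0.8748 + -3.2000, 7.1595 + -5.5426) = (-4.0748, 1.6170)
End effector: (-4.0748, 1.6170)

Answer: -4.0748 1.6170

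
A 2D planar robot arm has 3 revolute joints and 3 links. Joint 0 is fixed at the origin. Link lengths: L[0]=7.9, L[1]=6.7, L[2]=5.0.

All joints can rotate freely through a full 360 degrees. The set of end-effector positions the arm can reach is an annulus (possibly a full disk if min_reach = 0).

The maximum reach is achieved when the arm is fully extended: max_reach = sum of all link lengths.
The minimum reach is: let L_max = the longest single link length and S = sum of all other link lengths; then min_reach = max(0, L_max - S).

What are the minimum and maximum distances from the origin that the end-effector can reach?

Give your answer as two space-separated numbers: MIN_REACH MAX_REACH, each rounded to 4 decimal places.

Answer: 0.0000 19.6000

Derivation:
Link lengths: [7.9, 6.7, 5.0]
max_reach = 7.9 + 6.7 + 5 = 19.6
L_max = max([7.9, 6.7, 5.0]) = 7.9
S (sum of others) = 19.6 - 7.9 = 11.7
min_reach = max(0, 7.9 - 11.7) = max(0, -3.8) = 0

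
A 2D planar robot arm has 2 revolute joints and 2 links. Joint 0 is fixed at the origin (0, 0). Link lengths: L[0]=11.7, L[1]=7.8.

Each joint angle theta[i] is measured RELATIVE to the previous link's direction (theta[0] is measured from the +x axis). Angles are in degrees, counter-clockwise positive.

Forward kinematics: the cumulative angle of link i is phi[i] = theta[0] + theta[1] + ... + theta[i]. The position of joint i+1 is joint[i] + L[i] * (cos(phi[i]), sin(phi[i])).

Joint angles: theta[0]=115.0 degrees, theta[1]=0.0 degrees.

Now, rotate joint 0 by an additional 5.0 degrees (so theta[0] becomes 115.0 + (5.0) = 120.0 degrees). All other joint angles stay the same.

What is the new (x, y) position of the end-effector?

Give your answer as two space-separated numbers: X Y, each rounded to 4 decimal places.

Answer: -9.7500 16.8875

Derivation:
joint[0] = (0.0000, 0.0000)  (base)
link 0: phi[0] = 120 = 120 deg
  cos(120 deg) = -0.5000, sin(120 deg) = 0.8660
  joint[1] = (0.0000, 0.0000) + 11.7 * (-0.5000, 0.8660) = (0.0000 + -5.8500, 0.0000 + 10.1325) = (-5.8500, 10.1325)
link 1: phi[1] = 120 + 0 = 120 deg
  cos(120 deg) = -0.5000, sin(120 deg) = 0.8660
  joint[2] = (-5.8500, 10.1325) + 7.8 * (-0.5000, 0.8660) = (-5.8500 + -3.9000, 10.1325 + 6.7550) = (-9.7500, 16.8875)
End effector: (-9.7500, 16.8875)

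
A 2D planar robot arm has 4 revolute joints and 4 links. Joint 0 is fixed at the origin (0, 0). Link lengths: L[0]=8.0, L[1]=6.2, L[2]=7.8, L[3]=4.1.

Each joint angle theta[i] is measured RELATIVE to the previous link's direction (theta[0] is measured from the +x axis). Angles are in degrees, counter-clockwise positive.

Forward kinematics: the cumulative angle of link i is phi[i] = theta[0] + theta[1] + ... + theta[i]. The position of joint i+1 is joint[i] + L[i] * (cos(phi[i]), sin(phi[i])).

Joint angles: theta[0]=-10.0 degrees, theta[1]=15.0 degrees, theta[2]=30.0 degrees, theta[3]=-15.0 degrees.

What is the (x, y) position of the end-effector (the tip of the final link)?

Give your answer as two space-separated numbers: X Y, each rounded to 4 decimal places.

Answer: 24.2970 5.0274

Derivation:
joint[0] = (0.0000, 0.0000)  (base)
link 0: phi[0] = -10 = -10 deg
  cos(-10 deg) = 0.9848, sin(-10 deg) = -0.1736
  joint[1] = (0.0000, 0.0000) + 8 * (0.9848, -0.1736) = (0.0000 + 7.8785, 0.0000 + -1.3892) = (7.8785, -1.3892)
link 1: phi[1] = -10 + 15 = 5 deg
  cos(5 deg) = 0.9962, sin(5 deg) = 0.0872
  joint[2] = (7.8785, -1.3892) + 6.2 * (0.9962, 0.0872) = (7.8785 + 6.1764, -1.3892 + 0.5404) = (14.0549, -0.8488)
link 2: phi[2] = -10 + 15 + 30 = 35 deg
  cos(35 deg) = 0.8192, sin(35 deg) = 0.5736
  joint[3] = (14.0549, -0.8488) + 7.8 * (0.8192, 0.5736) = (14.0549 + 6.3894, -0.8488 + 4.4739) = (20.4443, 3.6251)
link 3: phi[3] = -10 + 15 + 30 + -15 = 20 deg
  cos(20 deg) = 0.9397, sin(20 deg) = 0.3420
  joint[4] = (20.4443, 3.6251) + 4.1 * (0.9397, 0.3420) = (20.4443 + 3.8527, 3.6251 + 1.4023) = (24.2970, 5.0274)
End effector: (24.2970, 5.0274)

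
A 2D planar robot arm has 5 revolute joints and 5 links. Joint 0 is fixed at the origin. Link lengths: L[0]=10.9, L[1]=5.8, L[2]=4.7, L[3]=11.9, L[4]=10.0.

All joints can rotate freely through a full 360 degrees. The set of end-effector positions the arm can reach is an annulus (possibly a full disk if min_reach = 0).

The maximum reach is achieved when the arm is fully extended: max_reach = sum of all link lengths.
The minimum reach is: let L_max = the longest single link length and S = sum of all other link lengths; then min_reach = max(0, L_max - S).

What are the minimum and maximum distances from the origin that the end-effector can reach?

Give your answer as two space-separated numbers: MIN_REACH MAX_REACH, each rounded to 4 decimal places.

Link lengths: [10.9, 5.8, 4.7, 11.9, 10.0]
max_reach = 10.9 + 5.8 + 4.7 + 11.9 + 10 = 43.3
L_max = max([10.9, 5.8, 4.7, 11.9, 10.0]) = 11.9
S (sum of others) = 43.3 - 11.9 = 31.4
min_reach = max(0, 11.9 - 31.4) = max(0, -19.5) = 0

Answer: 0.0000 43.3000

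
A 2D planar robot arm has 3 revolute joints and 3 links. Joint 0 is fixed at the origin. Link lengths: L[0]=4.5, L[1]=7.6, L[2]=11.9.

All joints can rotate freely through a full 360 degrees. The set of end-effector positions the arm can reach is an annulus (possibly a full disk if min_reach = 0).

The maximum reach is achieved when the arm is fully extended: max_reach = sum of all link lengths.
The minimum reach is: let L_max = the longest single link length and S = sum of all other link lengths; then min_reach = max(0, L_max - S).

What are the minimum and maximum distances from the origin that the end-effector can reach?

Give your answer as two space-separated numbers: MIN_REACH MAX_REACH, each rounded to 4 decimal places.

Answer: 0.0000 24.0000

Derivation:
Link lengths: [4.5, 7.6, 11.9]
max_reach = 4.5 + 7.6 + 11.9 = 24
L_max = max([4.5, 7.6, 11.9]) = 11.9
S (sum of others) = 24 - 11.9 = 12.1
min_reach = max(0, 11.9 - 12.1) = max(0, -0.2) = 0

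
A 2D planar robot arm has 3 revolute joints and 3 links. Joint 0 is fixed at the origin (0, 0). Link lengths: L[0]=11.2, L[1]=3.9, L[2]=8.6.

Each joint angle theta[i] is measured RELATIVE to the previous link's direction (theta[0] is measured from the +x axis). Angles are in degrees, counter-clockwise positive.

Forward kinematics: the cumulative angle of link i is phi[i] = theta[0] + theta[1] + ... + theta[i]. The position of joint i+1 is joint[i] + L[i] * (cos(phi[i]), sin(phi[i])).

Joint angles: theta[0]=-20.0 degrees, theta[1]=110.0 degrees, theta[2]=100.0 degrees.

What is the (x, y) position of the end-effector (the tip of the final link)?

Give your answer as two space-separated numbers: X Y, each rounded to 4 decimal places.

joint[0] = (0.0000, 0.0000)  (base)
link 0: phi[0] = -20 = -20 deg
  cos(-20 deg) = 0.9397, sin(-20 deg) = -0.3420
  joint[1] = (0.0000, 0.0000) + 11.2 * (0.9397, -0.3420) = (0.0000 + 10.5246, 0.0000 + -3.8306) = (10.5246, -3.8306)
link 1: phi[1] = -20 + 110 = 90 deg
  cos(90 deg) = 0.0000, sin(90 deg) = 1.0000
  joint[2] = (10.5246, -3.8306) + 3.9 * (0.0000, 1.0000) = (10.5246 + 0.0000, -3.8306 + 3.9000) = (10.5246, 0.0694)
link 2: phi[2] = -20 + 110 + 100 = 190 deg
  cos(190 deg) = -0.9848, sin(190 deg) = -0.1736
  joint[3] = (10.5246, 0.0694) + 8.6 * (-0.9848, -0.1736) = (10.5246 + -8.4693, 0.0694 + -1.4934) = (2.0552, -1.4240)
End effector: (2.0552, -1.4240)

Answer: 2.0552 -1.4240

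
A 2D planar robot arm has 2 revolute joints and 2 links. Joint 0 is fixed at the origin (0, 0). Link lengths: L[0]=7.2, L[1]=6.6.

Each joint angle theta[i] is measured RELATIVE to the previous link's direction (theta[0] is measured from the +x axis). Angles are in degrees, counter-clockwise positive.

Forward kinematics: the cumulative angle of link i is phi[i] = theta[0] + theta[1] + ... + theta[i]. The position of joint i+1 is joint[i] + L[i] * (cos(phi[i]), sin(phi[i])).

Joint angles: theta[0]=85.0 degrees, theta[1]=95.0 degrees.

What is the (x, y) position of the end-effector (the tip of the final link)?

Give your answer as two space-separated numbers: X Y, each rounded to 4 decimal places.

Answer: -5.9725 7.1726

Derivation:
joint[0] = (0.0000, 0.0000)  (base)
link 0: phi[0] = 85 = 85 deg
  cos(85 deg) = 0.0872, sin(85 deg) = 0.9962
  joint[1] = (0.0000, 0.0000) + 7.2 * (0.0872, 0.9962) = (0.0000 + 0.6275, 0.0000 + 7.1726) = (0.6275, 7.1726)
link 1: phi[1] = 85 + 95 = 180 deg
  cos(180 deg) = -1.0000, sin(180 deg) = 0.0000
  joint[2] = (0.6275, 7.1726) + 6.6 * (-1.0000, 0.0000) = (0.6275 + -6.6000, 7.1726 + 0.0000) = (-5.9725, 7.1726)
End effector: (-5.9725, 7.1726)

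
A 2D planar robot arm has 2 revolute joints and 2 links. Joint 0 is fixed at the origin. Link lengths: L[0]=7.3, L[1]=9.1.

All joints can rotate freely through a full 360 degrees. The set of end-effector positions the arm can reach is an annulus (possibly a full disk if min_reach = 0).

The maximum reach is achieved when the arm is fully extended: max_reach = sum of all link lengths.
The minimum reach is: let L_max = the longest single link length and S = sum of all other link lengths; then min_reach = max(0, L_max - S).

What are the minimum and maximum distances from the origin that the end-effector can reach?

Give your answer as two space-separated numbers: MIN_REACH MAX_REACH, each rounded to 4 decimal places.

Answer: 1.8000 16.4000

Derivation:
Link lengths: [7.3, 9.1]
max_reach = 7.3 + 9.1 = 16.4
L_max = max([7.3, 9.1]) = 9.1
S (sum of others) = 16.4 - 9.1 = 7.3
min_reach = max(0, 9.1 - 7.3) = max(0, 1.8) = 1.8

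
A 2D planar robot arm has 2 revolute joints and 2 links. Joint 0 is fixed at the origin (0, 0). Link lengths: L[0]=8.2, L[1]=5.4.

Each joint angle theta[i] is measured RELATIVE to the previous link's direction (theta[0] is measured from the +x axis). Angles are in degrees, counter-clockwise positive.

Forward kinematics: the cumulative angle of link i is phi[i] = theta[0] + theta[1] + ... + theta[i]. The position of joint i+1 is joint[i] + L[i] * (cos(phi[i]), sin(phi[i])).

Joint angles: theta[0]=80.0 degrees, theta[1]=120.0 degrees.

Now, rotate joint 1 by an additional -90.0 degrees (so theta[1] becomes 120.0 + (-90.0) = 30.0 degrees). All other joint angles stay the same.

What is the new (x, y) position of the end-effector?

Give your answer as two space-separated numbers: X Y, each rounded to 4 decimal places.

joint[0] = (0.0000, 0.0000)  (base)
link 0: phi[0] = 80 = 80 deg
  cos(80 deg) = 0.1736, sin(80 deg) = 0.9848
  joint[1] = (0.0000, 0.0000) + 8.2 * (0.1736, 0.9848) = (0.0000 + 1.4239, 0.0000 + 8.0754) = (1.4239, 8.0754)
link 1: phi[1] = 80 + 30 = 110 deg
  cos(110 deg) = -0.3420, sin(110 deg) = 0.9397
  joint[2] = (1.4239, 8.0754) + 5.4 * (-0.3420, 0.9397) = (1.4239 + -1.8469, 8.0754 + 5.0743) = (-0.4230, 13.1498)
End effector: (-0.4230, 13.1498)

Answer: -0.4230 13.1498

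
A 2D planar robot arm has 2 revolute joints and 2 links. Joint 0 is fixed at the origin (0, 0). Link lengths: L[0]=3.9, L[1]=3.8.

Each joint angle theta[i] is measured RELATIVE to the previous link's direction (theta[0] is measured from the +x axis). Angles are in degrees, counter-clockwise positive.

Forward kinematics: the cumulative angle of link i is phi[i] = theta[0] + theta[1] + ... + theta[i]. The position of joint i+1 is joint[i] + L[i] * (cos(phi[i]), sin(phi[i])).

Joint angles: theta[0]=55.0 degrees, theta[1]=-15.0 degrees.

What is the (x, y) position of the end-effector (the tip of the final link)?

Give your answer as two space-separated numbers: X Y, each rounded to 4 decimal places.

Answer: 5.1479 5.6373

Derivation:
joint[0] = (0.0000, 0.0000)  (base)
link 0: phi[0] = 55 = 55 deg
  cos(55 deg) = 0.5736, sin(55 deg) = 0.8192
  joint[1] = (0.0000, 0.0000) + 3.9 * (0.5736, 0.8192) = (0.0000 + 2.2369, 0.0000 + 3.1947) = (2.2369, 3.1947)
link 1: phi[1] = 55 + -15 = 40 deg
  cos(40 deg) = 0.7660, sin(40 deg) = 0.6428
  joint[2] = (2.2369, 3.1947) + 3.8 * (0.7660, 0.6428) = (2.2369 + 2.9110, 3.1947 + 2.4426) = (5.1479, 5.6373)
End effector: (5.1479, 5.6373)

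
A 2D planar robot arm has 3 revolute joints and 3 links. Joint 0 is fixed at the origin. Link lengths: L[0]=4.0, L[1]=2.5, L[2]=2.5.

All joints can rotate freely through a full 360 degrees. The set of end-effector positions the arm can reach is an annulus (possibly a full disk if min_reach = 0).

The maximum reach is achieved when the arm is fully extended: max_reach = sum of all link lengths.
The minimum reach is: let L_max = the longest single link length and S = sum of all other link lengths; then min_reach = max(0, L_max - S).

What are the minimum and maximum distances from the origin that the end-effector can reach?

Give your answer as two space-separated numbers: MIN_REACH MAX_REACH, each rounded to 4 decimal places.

Link lengths: [4.0, 2.5, 2.5]
max_reach = 4 + 2.5 + 2.5 = 9
L_max = max([4.0, 2.5, 2.5]) = 4
S (sum of others) = 9 - 4 = 5
min_reach = max(0, 4 - 5) = max(0, -1) = 0

Answer: 0.0000 9.0000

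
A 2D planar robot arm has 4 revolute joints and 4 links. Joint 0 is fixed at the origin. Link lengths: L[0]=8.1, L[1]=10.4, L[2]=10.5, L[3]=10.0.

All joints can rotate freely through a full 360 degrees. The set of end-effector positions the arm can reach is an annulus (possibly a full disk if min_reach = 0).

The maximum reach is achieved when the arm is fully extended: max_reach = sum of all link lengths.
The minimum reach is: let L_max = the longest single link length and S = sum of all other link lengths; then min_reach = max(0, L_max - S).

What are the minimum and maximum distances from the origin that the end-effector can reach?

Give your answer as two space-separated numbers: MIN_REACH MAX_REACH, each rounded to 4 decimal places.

Answer: 0.0000 39.0000

Derivation:
Link lengths: [8.1, 10.4, 10.5, 10.0]
max_reach = 8.1 + 10.4 + 10.5 + 10 = 39
L_max = max([8.1, 10.4, 10.5, 10.0]) = 10.5
S (sum of others) = 39 - 10.5 = 28.5
min_reach = max(0, 10.5 - 28.5) = max(0, -18) = 0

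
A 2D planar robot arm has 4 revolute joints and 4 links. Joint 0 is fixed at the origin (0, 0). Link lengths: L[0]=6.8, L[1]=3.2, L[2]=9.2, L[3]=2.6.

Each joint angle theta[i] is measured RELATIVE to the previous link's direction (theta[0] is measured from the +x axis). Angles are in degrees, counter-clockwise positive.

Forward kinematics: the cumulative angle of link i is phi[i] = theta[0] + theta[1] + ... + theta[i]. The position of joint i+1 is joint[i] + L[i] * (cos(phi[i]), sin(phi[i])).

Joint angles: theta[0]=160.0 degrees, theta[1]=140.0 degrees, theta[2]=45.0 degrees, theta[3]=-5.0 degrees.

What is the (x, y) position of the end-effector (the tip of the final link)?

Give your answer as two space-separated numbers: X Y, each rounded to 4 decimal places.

joint[0] = (0.0000, 0.0000)  (base)
link 0: phi[0] = 160 = 160 deg
  cos(160 deg) = -0.9397, sin(160 deg) = 0.3420
  joint[1] = (0.0000, 0.0000) + 6.8 * (-0.9397, 0.3420) = (0.0000 + -6.3899, 0.0000 + 2.3257) = (-6.3899, 2.3257)
link 1: phi[1] = 160 + 140 = 300 deg
  cos(300 deg) = 0.5000, sin(300 deg) = -0.8660
  joint[2] = (-6.3899, 2.3257) + 3.2 * (0.5000, -0.8660) = (-6.3899 + 1.6000, 2.3257 + -2.7713) = (-4.7899, -0.4455)
link 2: phi[2] = 160 + 140 + 45 = 345 deg
  cos(345 deg) = 0.9659, sin(345 deg) = -0.2588
  joint[3] = (-4.7899, -0.4455) + 9.2 * (0.9659, -0.2588) = (-4.7899 + 8.8865, -0.4455 + -2.3811) = (4.0966, -2.8267)
link 3: phi[3] = 160 + 140 + 45 + -5 = 340 deg
  cos(340 deg) = 0.9397, sin(340 deg) = -0.3420
  joint[4] = (4.0966, -2.8267) + 2.6 * (0.9397, -0.3420) = (4.0966 + 2.4432, -2.8267 + -0.8893) = (6.5398, -3.7159)
End effector: (6.5398, -3.7159)

Answer: 6.5398 -3.7159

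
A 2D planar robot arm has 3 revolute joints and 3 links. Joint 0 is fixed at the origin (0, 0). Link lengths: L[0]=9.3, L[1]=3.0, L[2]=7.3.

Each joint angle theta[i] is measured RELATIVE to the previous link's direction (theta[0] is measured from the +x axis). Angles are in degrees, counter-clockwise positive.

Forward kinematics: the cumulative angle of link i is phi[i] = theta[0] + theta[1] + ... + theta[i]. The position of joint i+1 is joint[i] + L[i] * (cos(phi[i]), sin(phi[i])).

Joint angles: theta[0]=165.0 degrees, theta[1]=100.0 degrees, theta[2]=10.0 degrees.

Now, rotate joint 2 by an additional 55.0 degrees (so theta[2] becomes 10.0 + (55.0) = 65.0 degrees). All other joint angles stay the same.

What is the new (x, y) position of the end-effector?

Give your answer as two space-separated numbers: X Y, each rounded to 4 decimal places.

Answer: -2.9226 -4.2316

Derivation:
joint[0] = (0.0000, 0.0000)  (base)
link 0: phi[0] = 165 = 165 deg
  cos(165 deg) = -0.9659, sin(165 deg) = 0.2588
  joint[1] = (0.0000, 0.0000) + 9.3 * (-0.9659, 0.2588) = (0.0000 + -8.9831, 0.0000 + 2.4070) = (-8.9831, 2.4070)
link 1: phi[1] = 165 + 100 = 265 deg
  cos(265 deg) = -0.0872, sin(265 deg) = -0.9962
  joint[2] = (-8.9831, 2.4070) + 3 * (-0.0872, -0.9962) = (-8.9831 + -0.2615, 2.4070 + -2.9886) = (-9.2446, -0.5816)
link 2: phi[2] = 165 + 100 + 65 = 330 deg
  cos(330 deg) = 0.8660, sin(330 deg) = -0.5000
  joint[3] = (-9.2446, -0.5816) + 7.3 * (0.8660, -0.5000) = (-9.2446 + 6.3220, -0.5816 + -3.6500) = (-2.9226, -4.2316)
End effector: (-2.9226, -4.2316)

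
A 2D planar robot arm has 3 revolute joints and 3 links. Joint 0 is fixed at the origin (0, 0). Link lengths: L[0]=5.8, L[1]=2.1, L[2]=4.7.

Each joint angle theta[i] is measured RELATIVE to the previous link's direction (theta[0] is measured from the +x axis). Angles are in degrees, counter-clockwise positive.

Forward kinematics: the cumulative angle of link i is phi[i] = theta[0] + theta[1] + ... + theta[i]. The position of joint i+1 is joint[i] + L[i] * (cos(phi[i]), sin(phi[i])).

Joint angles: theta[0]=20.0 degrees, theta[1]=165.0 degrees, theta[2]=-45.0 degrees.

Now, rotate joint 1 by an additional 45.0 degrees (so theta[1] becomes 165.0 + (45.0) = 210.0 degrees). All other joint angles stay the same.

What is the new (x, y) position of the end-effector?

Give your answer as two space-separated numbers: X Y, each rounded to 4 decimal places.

joint[0] = (0.0000, 0.0000)  (base)
link 0: phi[0] = 20 = 20 deg
  cos(20 deg) = 0.9397, sin(20 deg) = 0.3420
  joint[1] = (0.0000, 0.0000) + 5.8 * (0.9397, 0.3420) = (0.0000 + 5.4502, 0.0000 + 1.9837) = (5.4502, 1.9837)
link 1: phi[1] = 20 + 210 = 230 deg
  cos(230 deg) = -0.6428, sin(230 deg) = -0.7660
  joint[2] = (5.4502, 1.9837) + 2.1 * (-0.6428, -0.7660) = (5.4502 + -1.3499, 1.9837 + -1.6087) = (4.1004, 0.3750)
link 2: phi[2] = 20 + 210 + -45 = 185 deg
  cos(185 deg) = -0.9962, sin(185 deg) = -0.0872
  joint[3] = (4.1004, 0.3750) + 4.7 * (-0.9962, -0.0872) = (4.1004 + -4.6821, 0.3750 + -0.4096) = (-0.5818, -0.0346)
End effector: (-0.5818, -0.0346)

Answer: -0.5818 -0.0346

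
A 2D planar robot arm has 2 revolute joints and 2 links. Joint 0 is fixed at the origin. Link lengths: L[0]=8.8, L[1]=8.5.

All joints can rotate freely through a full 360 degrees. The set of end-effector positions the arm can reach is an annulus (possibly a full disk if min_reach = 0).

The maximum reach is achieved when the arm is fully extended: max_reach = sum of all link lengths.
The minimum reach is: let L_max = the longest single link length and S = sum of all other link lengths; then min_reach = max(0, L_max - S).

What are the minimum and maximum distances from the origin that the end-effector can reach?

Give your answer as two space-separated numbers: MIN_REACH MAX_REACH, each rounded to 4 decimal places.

Answer: 0.3000 17.3000

Derivation:
Link lengths: [8.8, 8.5]
max_reach = 8.8 + 8.5 = 17.3
L_max = max([8.8, 8.5]) = 8.8
S (sum of others) = 17.3 - 8.8 = 8.5
min_reach = max(0, 8.8 - 8.5) = max(0, 0.3) = 0.3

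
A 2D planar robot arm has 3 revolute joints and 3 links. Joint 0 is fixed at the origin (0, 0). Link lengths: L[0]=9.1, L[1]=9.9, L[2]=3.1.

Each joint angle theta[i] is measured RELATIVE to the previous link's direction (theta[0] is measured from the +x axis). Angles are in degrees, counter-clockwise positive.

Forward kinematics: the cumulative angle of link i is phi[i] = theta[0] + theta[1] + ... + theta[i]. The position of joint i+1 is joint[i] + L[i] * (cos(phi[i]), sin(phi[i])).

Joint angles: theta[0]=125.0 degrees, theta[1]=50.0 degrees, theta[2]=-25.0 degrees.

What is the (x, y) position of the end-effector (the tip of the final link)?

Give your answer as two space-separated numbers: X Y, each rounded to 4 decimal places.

joint[0] = (0.0000, 0.0000)  (base)
link 0: phi[0] = 125 = 125 deg
  cos(125 deg) = -0.5736, sin(125 deg) = 0.8192
  joint[1] = (0.0000, 0.0000) + 9.1 * (-0.5736, 0.8192) = (0.0000 + -5.2195, 0.0000 + 7.4543) = (-5.2195, 7.4543)
link 1: phi[1] = 125 + 50 = 175 deg
  cos(175 deg) = -0.9962, sin(175 deg) = 0.0872
  joint[2] = (-5.2195, 7.4543) + 9.9 * (-0.9962, 0.0872) = (-5.2195 + -9.8623, 7.4543 + 0.8628) = (-15.0819, 8.3171)
link 2: phi[2] = 125 + 50 + -25 = 150 deg
  cos(150 deg) = -0.8660, sin(150 deg) = 0.5000
  joint[3] = (-15.0819, 8.3171) + 3.1 * (-0.8660, 0.5000) = (-15.0819 + -2.6847, 8.3171 + 1.5500) = (-17.7666, 9.8671)
End effector: (-17.7666, 9.8671)

Answer: -17.7666 9.8671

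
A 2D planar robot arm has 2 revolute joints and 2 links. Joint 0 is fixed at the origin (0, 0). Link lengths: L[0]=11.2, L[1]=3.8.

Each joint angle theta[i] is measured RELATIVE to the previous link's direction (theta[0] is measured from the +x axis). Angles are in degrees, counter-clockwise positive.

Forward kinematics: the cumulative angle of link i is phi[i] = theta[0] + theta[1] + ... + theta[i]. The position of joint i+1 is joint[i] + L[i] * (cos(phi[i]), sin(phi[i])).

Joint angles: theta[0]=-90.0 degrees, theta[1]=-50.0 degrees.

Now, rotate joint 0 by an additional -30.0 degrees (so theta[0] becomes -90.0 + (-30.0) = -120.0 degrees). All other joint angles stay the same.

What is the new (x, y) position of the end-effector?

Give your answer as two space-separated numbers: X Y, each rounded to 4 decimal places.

Answer: -9.3423 -10.3593

Derivation:
joint[0] = (0.0000, 0.0000)  (base)
link 0: phi[0] = -120 = -120 deg
  cos(-120 deg) = -0.5000, sin(-120 deg) = -0.8660
  joint[1] = (0.0000, 0.0000) + 11.2 * (-0.5000, -0.8660) = (0.0000 + -5.6000, 0.0000 + -9.6995) = (-5.6000, -9.6995)
link 1: phi[1] = -120 + -50 = -170 deg
  cos(-170 deg) = -0.9848, sin(-170 deg) = -0.1736
  joint[2] = (-5.6000, -9.6995) + 3.8 * (-0.9848, -0.1736) = (-5.6000 + -3.7423, -9.6995 + -0.6599) = (-9.3423, -10.3593)
End effector: (-9.3423, -10.3593)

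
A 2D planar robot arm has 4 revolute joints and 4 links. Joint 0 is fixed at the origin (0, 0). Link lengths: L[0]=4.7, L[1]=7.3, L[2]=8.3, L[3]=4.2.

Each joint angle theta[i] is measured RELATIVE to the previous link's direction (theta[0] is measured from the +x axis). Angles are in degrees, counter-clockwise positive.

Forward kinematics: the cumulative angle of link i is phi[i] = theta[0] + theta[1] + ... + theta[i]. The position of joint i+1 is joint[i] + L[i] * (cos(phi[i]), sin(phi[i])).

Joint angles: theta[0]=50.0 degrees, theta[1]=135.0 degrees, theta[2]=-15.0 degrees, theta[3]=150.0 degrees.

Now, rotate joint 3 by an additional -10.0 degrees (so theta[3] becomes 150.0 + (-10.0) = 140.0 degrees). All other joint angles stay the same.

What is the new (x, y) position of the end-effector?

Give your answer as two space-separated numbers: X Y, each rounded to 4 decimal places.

Answer: -9.7253 1.1881

Derivation:
joint[0] = (0.0000, 0.0000)  (base)
link 0: phi[0] = 50 = 50 deg
  cos(50 deg) = 0.6428, sin(50 deg) = 0.7660
  joint[1] = (0.0000, 0.0000) + 4.7 * (0.6428, 0.7660) = (0.0000 + 3.0211, 0.0000 + 3.6004) = (3.0211, 3.6004)
link 1: phi[1] = 50 + 135 = 185 deg
  cos(185 deg) = -0.9962, sin(185 deg) = -0.0872
  joint[2] = (3.0211, 3.6004) + 7.3 * (-0.9962, -0.0872) = (3.0211 + -7.2722, 3.6004 + -0.6362) = (-4.2511, 2.9642)
link 2: phi[2] = 50 + 135 + -15 = 170 deg
  cos(170 deg) = -0.9848, sin(170 deg) = 0.1736
  joint[3] = (-4.2511, 2.9642) + 8.3 * (-0.9848, 0.1736) = (-4.2511 + -8.1739, 2.9642 + 1.4413) = (-12.4250, 4.4055)
link 3: phi[3] = 50 + 135 + -15 + 140 = 310 deg
  cos(310 deg) = 0.6428, sin(310 deg) = -0.7660
  joint[4] = (-12.4250, 4.4055) + 4.2 * (0.6428, -0.7660) = (-12.4250 + 2.6997, 4.4055 + -3.2174) = (-9.7253, 1.1881)
End effector: (-9.7253, 1.1881)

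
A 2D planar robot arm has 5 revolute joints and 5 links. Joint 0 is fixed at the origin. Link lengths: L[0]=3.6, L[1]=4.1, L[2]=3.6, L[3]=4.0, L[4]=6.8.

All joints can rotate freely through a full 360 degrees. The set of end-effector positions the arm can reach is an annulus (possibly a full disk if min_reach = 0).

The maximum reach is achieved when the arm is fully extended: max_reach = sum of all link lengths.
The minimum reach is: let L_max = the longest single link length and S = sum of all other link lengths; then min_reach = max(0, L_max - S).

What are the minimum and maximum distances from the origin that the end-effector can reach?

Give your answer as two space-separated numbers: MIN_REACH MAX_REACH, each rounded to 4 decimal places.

Answer: 0.0000 22.1000

Derivation:
Link lengths: [3.6, 4.1, 3.6, 4.0, 6.8]
max_reach = 3.6 + 4.1 + 3.6 + 4 + 6.8 = 22.1
L_max = max([3.6, 4.1, 3.6, 4.0, 6.8]) = 6.8
S (sum of others) = 22.1 - 6.8 = 15.3
min_reach = max(0, 6.8 - 15.3) = max(0, -8.5) = 0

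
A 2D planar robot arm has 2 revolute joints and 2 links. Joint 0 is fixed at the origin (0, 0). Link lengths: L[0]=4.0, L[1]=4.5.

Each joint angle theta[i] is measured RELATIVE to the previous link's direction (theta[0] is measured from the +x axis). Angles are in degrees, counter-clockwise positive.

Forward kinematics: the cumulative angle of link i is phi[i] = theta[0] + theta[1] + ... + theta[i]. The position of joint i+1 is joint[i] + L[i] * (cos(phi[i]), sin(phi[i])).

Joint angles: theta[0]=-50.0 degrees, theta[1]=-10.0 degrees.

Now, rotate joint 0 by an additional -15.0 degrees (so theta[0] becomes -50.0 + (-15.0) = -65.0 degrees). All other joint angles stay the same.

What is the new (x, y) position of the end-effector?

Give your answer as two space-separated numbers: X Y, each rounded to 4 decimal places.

Answer: 2.8552 -7.9719

Derivation:
joint[0] = (0.0000, 0.0000)  (base)
link 0: phi[0] = -65 = -65 deg
  cos(-65 deg) = 0.4226, sin(-65 deg) = -0.9063
  joint[1] = (0.0000, 0.0000) + 4 * (0.4226, -0.9063) = (0.0000 + 1.6905, 0.0000 + -3.6252) = (1.6905, -3.6252)
link 1: phi[1] = -65 + -10 = -75 deg
  cos(-75 deg) = 0.2588, sin(-75 deg) = -0.9659
  joint[2] = (1.6905, -3.6252) + 4.5 * (0.2588, -0.9659) = (1.6905 + 1.1647, -3.6252 + -4.3467) = (2.8552, -7.9719)
End effector: (2.8552, -7.9719)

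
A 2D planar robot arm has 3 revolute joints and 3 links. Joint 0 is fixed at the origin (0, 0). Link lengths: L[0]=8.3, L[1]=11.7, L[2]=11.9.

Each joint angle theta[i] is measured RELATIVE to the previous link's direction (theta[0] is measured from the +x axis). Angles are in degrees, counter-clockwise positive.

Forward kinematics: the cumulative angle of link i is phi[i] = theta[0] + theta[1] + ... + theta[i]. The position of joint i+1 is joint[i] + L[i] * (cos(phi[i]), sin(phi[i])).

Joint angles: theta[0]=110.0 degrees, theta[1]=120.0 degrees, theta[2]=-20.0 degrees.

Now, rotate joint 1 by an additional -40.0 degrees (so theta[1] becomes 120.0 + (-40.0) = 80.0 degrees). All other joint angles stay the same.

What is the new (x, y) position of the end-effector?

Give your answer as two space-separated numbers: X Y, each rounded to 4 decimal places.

joint[0] = (0.0000, 0.0000)  (base)
link 0: phi[0] = 110 = 110 deg
  cos(110 deg) = -0.3420, sin(110 deg) = 0.9397
  joint[1] = (0.0000, 0.0000) + 8.3 * (-0.3420, 0.9397) = (0.0000 + -2.8388, 0.0000 + 7.7994) = (-2.8388, 7.7994)
link 1: phi[1] = 110 + 80 = 190 deg
  cos(190 deg) = -0.9848, sin(190 deg) = -0.1736
  joint[2] = (-2.8388, 7.7994) + 11.7 * (-0.9848, -0.1736) = (-2.8388 + -11.5223, 7.7994 + -2.0317) = (-14.3610, 5.7678)
link 2: phi[2] = 110 + 80 + -20 = 170 deg
  cos(170 deg) = -0.9848, sin(170 deg) = 0.1736
  joint[3] = (-14.3610, 5.7678) + 11.9 * (-0.9848, 0.1736) = (-14.3610 + -11.7192, 5.7678 + 2.0664) = (-26.0802, 7.8342)
End effector: (-26.0802, 7.8342)

Answer: -26.0802 7.8342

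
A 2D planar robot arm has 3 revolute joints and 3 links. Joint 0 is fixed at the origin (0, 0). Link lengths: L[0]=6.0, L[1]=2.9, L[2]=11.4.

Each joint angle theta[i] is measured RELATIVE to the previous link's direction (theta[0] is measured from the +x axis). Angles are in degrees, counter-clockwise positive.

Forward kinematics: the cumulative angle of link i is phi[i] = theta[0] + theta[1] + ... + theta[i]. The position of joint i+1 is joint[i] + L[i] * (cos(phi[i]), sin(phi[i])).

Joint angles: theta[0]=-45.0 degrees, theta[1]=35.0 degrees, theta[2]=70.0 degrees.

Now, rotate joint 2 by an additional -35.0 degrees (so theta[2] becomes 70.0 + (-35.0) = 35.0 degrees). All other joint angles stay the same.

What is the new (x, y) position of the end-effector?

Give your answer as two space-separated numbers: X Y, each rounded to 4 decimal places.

Answer: 17.4305 0.0716

Derivation:
joint[0] = (0.0000, 0.0000)  (base)
link 0: phi[0] = -45 = -45 deg
  cos(-45 deg) = 0.7071, sin(-45 deg) = -0.7071
  joint[1] = (0.0000, 0.0000) + 6 * (0.7071, -0.7071) = (0.0000 + 4.2426, 0.0000 + -4.2426) = (4.2426, -4.2426)
link 1: phi[1] = -45 + 35 = -10 deg
  cos(-10 deg) = 0.9848, sin(-10 deg) = -0.1736
  joint[2] = (4.2426, -4.2426) + 2.9 * (0.9848, -0.1736) = (4.2426 + 2.8559, -4.2426 + -0.5036) = (7.0986, -4.7462)
link 2: phi[2] = -45 + 35 + 35 = 25 deg
  cos(25 deg) = 0.9063, sin(25 deg) = 0.4226
  joint[3] = (7.0986, -4.7462) + 11.4 * (0.9063, 0.4226) = (7.0986 + 10.3319, -4.7462 + 4.8178) = (17.4305, 0.0716)
End effector: (17.4305, 0.0716)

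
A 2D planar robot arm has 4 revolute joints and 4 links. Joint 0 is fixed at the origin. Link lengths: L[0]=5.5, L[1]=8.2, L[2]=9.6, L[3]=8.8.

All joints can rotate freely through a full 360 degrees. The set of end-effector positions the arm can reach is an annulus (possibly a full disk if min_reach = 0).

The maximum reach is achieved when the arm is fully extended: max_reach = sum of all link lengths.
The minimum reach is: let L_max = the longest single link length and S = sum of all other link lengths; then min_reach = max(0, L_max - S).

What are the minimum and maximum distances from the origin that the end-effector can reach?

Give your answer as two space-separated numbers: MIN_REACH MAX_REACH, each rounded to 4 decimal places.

Link lengths: [5.5, 8.2, 9.6, 8.8]
max_reach = 5.5 + 8.2 + 9.6 + 8.8 = 32.1
L_max = max([5.5, 8.2, 9.6, 8.8]) = 9.6
S (sum of others) = 32.1 - 9.6 = 22.5
min_reach = max(0, 9.6 - 22.5) = max(0, -12.9) = 0

Answer: 0.0000 32.1000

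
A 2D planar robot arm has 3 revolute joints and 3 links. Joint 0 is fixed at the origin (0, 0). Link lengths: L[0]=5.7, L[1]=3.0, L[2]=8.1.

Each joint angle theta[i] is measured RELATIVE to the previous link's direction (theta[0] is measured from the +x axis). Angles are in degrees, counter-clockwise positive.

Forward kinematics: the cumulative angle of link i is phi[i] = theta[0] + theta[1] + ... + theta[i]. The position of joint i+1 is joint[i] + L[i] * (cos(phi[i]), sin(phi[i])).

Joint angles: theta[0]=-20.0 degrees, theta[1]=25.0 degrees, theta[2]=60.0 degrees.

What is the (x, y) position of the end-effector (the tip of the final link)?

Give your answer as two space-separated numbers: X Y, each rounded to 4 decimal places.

Answer: 11.7680 5.6530

Derivation:
joint[0] = (0.0000, 0.0000)  (base)
link 0: phi[0] = -20 = -20 deg
  cos(-20 deg) = 0.9397, sin(-20 deg) = -0.3420
  joint[1] = (0.0000, 0.0000) + 5.7 * (0.9397, -0.3420) = (0.0000 + 5.3562, 0.0000 + -1.9495) = (5.3562, -1.9495)
link 1: phi[1] = -20 + 25 = 5 deg
  cos(5 deg) = 0.9962, sin(5 deg) = 0.0872
  joint[2] = (5.3562, -1.9495) + 3 * (0.9962, 0.0872) = (5.3562 + 2.9886, -1.9495 + 0.2615) = (8.3448, -1.6880)
link 2: phi[2] = -20 + 25 + 60 = 65 deg
  cos(65 deg) = 0.4226, sin(65 deg) = 0.9063
  joint[3] = (8.3448, -1.6880) + 8.1 * (0.4226, 0.9063) = (8.3448 + 3.4232, -1.6880 + 7.3411) = (11.7680, 5.6530)
End effector: (11.7680, 5.6530)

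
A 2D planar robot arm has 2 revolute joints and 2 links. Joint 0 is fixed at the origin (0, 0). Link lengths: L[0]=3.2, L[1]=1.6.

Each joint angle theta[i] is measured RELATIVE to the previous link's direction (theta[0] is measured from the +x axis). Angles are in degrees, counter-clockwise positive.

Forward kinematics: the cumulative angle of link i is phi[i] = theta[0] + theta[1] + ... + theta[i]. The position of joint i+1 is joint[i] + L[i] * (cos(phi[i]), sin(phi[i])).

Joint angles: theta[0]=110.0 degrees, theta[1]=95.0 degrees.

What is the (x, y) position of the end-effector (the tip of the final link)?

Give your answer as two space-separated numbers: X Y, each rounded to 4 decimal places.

Answer: -2.5446 2.3308

Derivation:
joint[0] = (0.0000, 0.0000)  (base)
link 0: phi[0] = 110 = 110 deg
  cos(110 deg) = -0.3420, sin(110 deg) = 0.9397
  joint[1] = (0.0000, 0.0000) + 3.2 * (-0.3420, 0.9397) = (0.0000 + -1.0945, 0.0000 + 3.0070) = (-1.0945, 3.0070)
link 1: phi[1] = 110 + 95 = 205 deg
  cos(205 deg) = -0.9063, sin(205 deg) = -0.4226
  joint[2] = (-1.0945, 3.0070) + 1.6 * (-0.9063, -0.4226) = (-1.0945 + -1.4501, 3.0070 + -0.6762) = (-2.5446, 2.3308)
End effector: (-2.5446, 2.3308)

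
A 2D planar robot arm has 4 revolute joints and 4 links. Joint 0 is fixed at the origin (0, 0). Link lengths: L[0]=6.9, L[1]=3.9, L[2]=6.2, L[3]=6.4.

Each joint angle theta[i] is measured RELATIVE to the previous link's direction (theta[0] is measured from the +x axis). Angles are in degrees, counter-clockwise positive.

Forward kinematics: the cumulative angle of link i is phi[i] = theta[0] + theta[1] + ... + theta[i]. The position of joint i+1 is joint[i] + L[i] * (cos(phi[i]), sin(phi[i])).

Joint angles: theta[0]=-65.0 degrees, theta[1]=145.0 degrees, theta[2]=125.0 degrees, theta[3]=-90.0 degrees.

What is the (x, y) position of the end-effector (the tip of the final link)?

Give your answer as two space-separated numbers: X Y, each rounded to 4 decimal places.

Answer: -4.7306 0.7674

Derivation:
joint[0] = (0.0000, 0.0000)  (base)
link 0: phi[0] = -65 = -65 deg
  cos(-65 deg) = 0.4226, sin(-65 deg) = -0.9063
  joint[1] = (0.0000, 0.0000) + 6.9 * (0.4226, -0.9063) = (0.0000 + 2.9161, 0.0000 + -6.2535) = (2.9161, -6.2535)
link 1: phi[1] = -65 + 145 = 80 deg
  cos(80 deg) = 0.1736, sin(80 deg) = 0.9848
  joint[2] = (2.9161, -6.2535) + 3.9 * (0.1736, 0.9848) = (2.9161 + 0.6772, -6.2535 + 3.8408) = (3.5933, -2.4128)
link 2: phi[2] = -65 + 145 + 125 = 205 deg
  cos(205 deg) = -0.9063, sin(205 deg) = -0.4226
  joint[3] = (3.5933, -2.4128) + 6.2 * (-0.9063, -0.4226) = (3.5933 + -5.6191, -2.4128 + -2.6202) = (-2.0258, -5.0330)
link 3: phi[3] = -65 + 145 + 125 + -90 = 115 deg
  cos(115 deg) = -0.4226, sin(115 deg) = 0.9063
  joint[4] = (-2.0258, -5.0330) + 6.4 * (-0.4226, 0.9063) = (-2.0258 + -2.7048, -5.0330 + 5.8004) = (-4.7306, 0.7674)
End effector: (-4.7306, 0.7674)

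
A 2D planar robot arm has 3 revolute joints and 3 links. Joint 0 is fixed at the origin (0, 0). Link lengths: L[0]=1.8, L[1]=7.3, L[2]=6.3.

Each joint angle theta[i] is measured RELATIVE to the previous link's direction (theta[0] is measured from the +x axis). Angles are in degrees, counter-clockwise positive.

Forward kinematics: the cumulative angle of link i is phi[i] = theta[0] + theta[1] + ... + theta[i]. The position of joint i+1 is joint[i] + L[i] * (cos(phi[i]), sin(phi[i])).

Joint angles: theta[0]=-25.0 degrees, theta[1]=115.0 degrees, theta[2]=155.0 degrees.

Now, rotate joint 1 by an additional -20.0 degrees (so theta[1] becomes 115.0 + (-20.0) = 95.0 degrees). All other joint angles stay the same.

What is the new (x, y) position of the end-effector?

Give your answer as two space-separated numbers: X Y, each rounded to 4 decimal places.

Answer: -0.3267 1.6443

Derivation:
joint[0] = (0.0000, 0.0000)  (base)
link 0: phi[0] = -25 = -25 deg
  cos(-25 deg) = 0.9063, sin(-25 deg) = -0.4226
  joint[1] = (0.0000, 0.0000) + 1.8 * (0.9063, -0.4226) = (0.0000 + 1.6314, 0.0000 + -0.7607) = (1.6314, -0.7607)
link 1: phi[1] = -25 + 95 = 70 deg
  cos(70 deg) = 0.3420, sin(70 deg) = 0.9397
  joint[2] = (1.6314, -0.7607) + 7.3 * (0.3420, 0.9397) = (1.6314 + 2.4967, -0.7607 + 6.8598) = (4.1281, 6.0990)
link 2: phi[2] = -25 + 95 + 155 = 225 deg
  cos(225 deg) = -0.7071, sin(225 deg) = -0.7071
  joint[3] = (4.1281, 6.0990) + 6.3 * (-0.7071, -0.7071) = (4.1281 + -4.4548, 6.0990 + -4.4548) = (-0.3267, 1.6443)
End effector: (-0.3267, 1.6443)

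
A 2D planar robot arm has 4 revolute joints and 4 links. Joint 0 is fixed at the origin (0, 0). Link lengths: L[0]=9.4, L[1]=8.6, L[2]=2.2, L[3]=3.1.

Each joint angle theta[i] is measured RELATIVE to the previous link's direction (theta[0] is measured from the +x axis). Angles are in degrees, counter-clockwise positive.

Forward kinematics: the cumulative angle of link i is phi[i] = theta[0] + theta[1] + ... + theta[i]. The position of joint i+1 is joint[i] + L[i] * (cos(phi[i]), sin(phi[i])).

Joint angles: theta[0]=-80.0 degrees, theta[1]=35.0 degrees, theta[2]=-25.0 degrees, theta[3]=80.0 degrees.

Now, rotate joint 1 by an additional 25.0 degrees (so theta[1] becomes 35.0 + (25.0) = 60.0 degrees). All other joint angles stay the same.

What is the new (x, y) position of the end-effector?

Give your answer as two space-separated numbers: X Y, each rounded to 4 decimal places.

Answer: 13.8087 -11.9761

Derivation:
joint[0] = (0.0000, 0.0000)  (base)
link 0: phi[0] = -80 = -80 deg
  cos(-80 deg) = 0.1736, sin(-80 deg) = -0.9848
  joint[1] = (0.0000, 0.0000) + 9.4 * (0.1736, -0.9848) = (0.0000 + 1.6323, 0.0000 + -9.2572) = (1.6323, -9.2572)
link 1: phi[1] = -80 + 60 = -20 deg
  cos(-20 deg) = 0.9397, sin(-20 deg) = -0.3420
  joint[2] = (1.6323, -9.2572) + 8.6 * (0.9397, -0.3420) = (1.6323 + 8.0814, -9.2572 + -2.9414) = (9.7136, -12.1986)
link 2: phi[2] = -80 + 60 + -25 = -45 deg
  cos(-45 deg) = 0.7071, sin(-45 deg) = -0.7071
  joint[3] = (9.7136, -12.1986) + 2.2 * (0.7071, -0.7071) = (9.7136 + 1.5556, -12.1986 + -1.5556) = (11.2693, -13.7542)
link 3: phi[3] = -80 + 60 + -25 + 80 = 35 deg
  cos(35 deg) = 0.8192, sin(35 deg) = 0.5736
  joint[4] = (11.2693, -13.7542) + 3.1 * (0.8192, 0.5736) = (11.2693 + 2.5394, -13.7542 + 1.7781) = (13.8087, -11.9761)
End effector: (13.8087, -11.9761)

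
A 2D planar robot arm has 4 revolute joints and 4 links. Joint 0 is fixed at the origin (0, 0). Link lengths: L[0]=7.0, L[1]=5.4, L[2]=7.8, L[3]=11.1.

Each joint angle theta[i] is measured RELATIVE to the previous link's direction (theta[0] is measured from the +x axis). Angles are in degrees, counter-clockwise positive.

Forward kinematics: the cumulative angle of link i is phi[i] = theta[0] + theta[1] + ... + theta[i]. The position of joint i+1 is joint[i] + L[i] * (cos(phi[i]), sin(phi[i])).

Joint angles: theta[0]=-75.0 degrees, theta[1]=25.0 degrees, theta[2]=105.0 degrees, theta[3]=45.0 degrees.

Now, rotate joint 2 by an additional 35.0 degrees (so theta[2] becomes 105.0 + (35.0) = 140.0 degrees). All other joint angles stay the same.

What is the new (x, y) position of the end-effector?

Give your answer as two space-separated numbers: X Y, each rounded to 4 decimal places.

Answer: -2.5661 4.7508

Derivation:
joint[0] = (0.0000, 0.0000)  (base)
link 0: phi[0] = -75 = -75 deg
  cos(-75 deg) = 0.2588, sin(-75 deg) = -0.9659
  joint[1] = (0.0000, 0.0000) + 7 * (0.2588, -0.9659) = (0.0000 + 1.8117, 0.0000 + -6.7615) = (1.8117, -6.7615)
link 1: phi[1] = -75 + 25 = -50 deg
  cos(-50 deg) = 0.6428, sin(-50 deg) = -0.7660
  joint[2] = (1.8117, -6.7615) + 5.4 * (0.6428, -0.7660) = (1.8117 + 3.4711, -6.7615 + -4.1366) = (5.2828, -10.8981)
link 2: phi[2] = -75 + 25 + 140 = 90 deg
  cos(90 deg) = 0.0000, sin(90 deg) = 1.0000
  joint[3] = (5.2828, -10.8981) + 7.8 * (0.0000, 1.0000) = (5.2828 + 0.0000, -10.8981 + 7.8000) = (5.2828, -3.0981)
link 3: phi[3] = -75 + 25 + 140 + 45 = 135 deg
  cos(135 deg) = -0.7071, sin(135 deg) = 0.7071
  joint[4] = (5.2828, -3.0981) + 11.1 * (-0.7071, 0.7071) = (5.2828 + -7.8489, -3.0981 + 7.8489) = (-2.5661, 4.7508)
End effector: (-2.5661, 4.7508)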